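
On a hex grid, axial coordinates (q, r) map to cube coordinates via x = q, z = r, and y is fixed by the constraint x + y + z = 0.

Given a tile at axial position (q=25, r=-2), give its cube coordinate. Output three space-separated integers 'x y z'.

Answer: 25 -23 -2

Derivation:
x = q = 25
z = r = -2
y = -x - z = -(25) - (-2) = -23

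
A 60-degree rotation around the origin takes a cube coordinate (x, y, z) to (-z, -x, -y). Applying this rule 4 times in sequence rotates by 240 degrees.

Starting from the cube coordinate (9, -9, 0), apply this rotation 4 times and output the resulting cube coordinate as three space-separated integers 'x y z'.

Answer: 0 9 -9

Derivation:
Start: (9, -9, 0)
Step 1: (9, -9, 0) -> (-(0), -(9), -(-9)) = (0, -9, 9)
Step 2: (0, -9, 9) -> (-(9), -(0), -(-9)) = (-9, 0, 9)
Step 3: (-9, 0, 9) -> (-(9), -(-9), -(0)) = (-9, 9, 0)
Step 4: (-9, 9, 0) -> (-(0), -(-9), -(9)) = (0, 9, -9)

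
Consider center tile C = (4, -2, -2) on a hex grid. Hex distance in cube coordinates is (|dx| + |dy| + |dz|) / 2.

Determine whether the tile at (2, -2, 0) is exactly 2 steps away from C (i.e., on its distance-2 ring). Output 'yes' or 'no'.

Answer: yes

Derivation:
|px - cx| = |2 - 4| = 2
|py - cy| = |-2 - (-2)| = 0
|pz - cz| = |0 - (-2)| = 2
distance = (2+0+2)/2 = 4/2 = 2
radius = 2; distance == radius -> yes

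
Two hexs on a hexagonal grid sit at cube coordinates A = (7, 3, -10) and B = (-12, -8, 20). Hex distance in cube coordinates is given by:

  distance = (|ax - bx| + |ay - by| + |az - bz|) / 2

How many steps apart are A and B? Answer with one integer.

Answer: 30

Derivation:
|ax - bx| = |7 - (-12)| = 19
|ay - by| = |3 - (-8)| = 11
|az - bz| = |-10 - 20| = 30
distance = (19 + 11 + 30) / 2 = 60 / 2 = 30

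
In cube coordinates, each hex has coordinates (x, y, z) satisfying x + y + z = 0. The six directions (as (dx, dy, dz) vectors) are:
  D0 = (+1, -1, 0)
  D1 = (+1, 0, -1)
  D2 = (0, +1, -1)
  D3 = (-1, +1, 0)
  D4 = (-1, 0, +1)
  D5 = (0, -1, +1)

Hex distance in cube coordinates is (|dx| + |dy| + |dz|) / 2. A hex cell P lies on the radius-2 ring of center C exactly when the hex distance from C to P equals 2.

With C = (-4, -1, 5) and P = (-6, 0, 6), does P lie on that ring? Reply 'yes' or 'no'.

Answer: yes

Derivation:
|px - cx| = |-6 - (-4)| = 2
|py - cy| = |0 - (-1)| = 1
|pz - cz| = |6 - 5| = 1
distance = (2+1+1)/2 = 4/2 = 2
radius = 2; distance == radius -> yes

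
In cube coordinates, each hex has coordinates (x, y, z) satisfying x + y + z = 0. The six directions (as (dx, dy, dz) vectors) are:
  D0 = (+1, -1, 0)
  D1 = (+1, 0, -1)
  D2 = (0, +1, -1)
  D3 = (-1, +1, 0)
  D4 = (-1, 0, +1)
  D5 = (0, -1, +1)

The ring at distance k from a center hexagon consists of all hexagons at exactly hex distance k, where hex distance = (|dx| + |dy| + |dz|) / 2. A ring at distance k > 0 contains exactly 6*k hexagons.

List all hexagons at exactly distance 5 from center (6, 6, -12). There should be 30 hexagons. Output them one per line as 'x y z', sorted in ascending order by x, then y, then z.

Walk ring at distance 5 from (6, 6, -12):
Start at center + D4*5 = (1, 6, -7)
  hex 0: (1, 6, -7)
  hex 1: (2, 5, -7)
  hex 2: (3, 4, -7)
  hex 3: (4, 3, -7)
  hex 4: (5, 2, -7)
  hex 5: (6, 1, -7)
  hex 6: (7, 1, -8)
  hex 7: (8, 1, -9)
  hex 8: (9, 1, -10)
  hex 9: (10, 1, -11)
  hex 10: (11, 1, -12)
  hex 11: (11, 2, -13)
  hex 12: (11, 3, -14)
  hex 13: (11, 4, -15)
  hex 14: (11, 5, -16)
  hex 15: (11, 6, -17)
  hex 16: (10, 7, -17)
  hex 17: (9, 8, -17)
  hex 18: (8, 9, -17)
  hex 19: (7, 10, -17)
  hex 20: (6, 11, -17)
  hex 21: (5, 11, -16)
  hex 22: (4, 11, -15)
  hex 23: (3, 11, -14)
  hex 24: (2, 11, -13)
  hex 25: (1, 11, -12)
  hex 26: (1, 10, -11)
  hex 27: (1, 9, -10)
  hex 28: (1, 8, -9)
  hex 29: (1, 7, -8)
Sorted: 30 hexes.

Answer: 1 6 -7
1 7 -8
1 8 -9
1 9 -10
1 10 -11
1 11 -12
2 5 -7
2 11 -13
3 4 -7
3 11 -14
4 3 -7
4 11 -15
5 2 -7
5 11 -16
6 1 -7
6 11 -17
7 1 -8
7 10 -17
8 1 -9
8 9 -17
9 1 -10
9 8 -17
10 1 -11
10 7 -17
11 1 -12
11 2 -13
11 3 -14
11 4 -15
11 5 -16
11 6 -17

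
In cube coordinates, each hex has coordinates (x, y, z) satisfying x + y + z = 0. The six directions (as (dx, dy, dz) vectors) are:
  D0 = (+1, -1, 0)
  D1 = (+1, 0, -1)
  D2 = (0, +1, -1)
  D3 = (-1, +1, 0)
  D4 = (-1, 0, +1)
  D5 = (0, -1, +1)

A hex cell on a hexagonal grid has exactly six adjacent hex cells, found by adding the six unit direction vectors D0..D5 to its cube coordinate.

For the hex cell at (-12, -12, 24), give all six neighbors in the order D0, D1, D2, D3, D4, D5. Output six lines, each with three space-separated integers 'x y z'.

Center: (-12, -12, 24). Add each direction:
  D0: (-12, -12, 24) + (1, -1, 0) = (-11, -13, 24)
  D1: (-12, -12, 24) + (1, 0, -1) = (-11, -12, 23)
  D2: (-12, -12, 24) + (0, 1, -1) = (-12, -11, 23)
  D3: (-12, -12, 24) + (-1, 1, 0) = (-13, -11, 24)
  D4: (-12, -12, 24) + (-1, 0, 1) = (-13, -12, 25)
  D5: (-12, -12, 24) + (0, -1, 1) = (-12, -13, 25)

Answer: -11 -13 24
-11 -12 23
-12 -11 23
-13 -11 24
-13 -12 25
-12 -13 25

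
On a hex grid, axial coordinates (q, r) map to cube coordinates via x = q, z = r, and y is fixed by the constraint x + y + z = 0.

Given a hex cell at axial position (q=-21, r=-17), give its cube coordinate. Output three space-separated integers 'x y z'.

x = q = -21
z = r = -17
y = -x - z = -(-21) - (-17) = 38

Answer: -21 38 -17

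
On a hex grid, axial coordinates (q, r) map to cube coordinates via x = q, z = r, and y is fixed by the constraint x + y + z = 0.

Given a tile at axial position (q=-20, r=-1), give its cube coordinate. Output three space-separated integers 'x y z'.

Answer: -20 21 -1

Derivation:
x = q = -20
z = r = -1
y = -x - z = -(-20) - (-1) = 21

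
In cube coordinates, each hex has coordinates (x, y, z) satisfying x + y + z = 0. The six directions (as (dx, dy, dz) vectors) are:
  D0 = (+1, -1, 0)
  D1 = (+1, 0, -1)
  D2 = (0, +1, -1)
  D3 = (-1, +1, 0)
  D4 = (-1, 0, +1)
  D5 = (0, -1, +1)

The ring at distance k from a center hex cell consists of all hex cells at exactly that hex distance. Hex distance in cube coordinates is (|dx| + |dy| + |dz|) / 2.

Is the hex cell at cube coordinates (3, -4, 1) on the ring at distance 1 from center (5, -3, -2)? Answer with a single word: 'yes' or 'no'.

Answer: no

Derivation:
|px - cx| = |3 - 5| = 2
|py - cy| = |-4 - (-3)| = 1
|pz - cz| = |1 - (-2)| = 3
distance = (2+1+3)/2 = 6/2 = 3
radius = 1; distance != radius -> no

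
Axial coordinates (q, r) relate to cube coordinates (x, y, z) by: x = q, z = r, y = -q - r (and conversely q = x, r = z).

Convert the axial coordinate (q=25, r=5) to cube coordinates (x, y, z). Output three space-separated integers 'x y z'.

x = q = 25
z = r = 5
y = -x - z = -(25) - (5) = -30

Answer: 25 -30 5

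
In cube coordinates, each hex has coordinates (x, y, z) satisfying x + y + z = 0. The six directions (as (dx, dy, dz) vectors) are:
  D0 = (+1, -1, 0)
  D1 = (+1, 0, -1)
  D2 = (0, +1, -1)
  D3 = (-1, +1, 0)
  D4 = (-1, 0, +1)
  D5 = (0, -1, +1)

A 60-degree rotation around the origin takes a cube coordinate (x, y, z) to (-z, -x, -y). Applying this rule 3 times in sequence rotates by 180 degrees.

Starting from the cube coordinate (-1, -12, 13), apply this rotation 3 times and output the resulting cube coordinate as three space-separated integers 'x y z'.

Start: (-1, -12, 13)
Step 1: (-1, -12, 13) -> (-(13), -(-1), -(-12)) = (-13, 1, 12)
Step 2: (-13, 1, 12) -> (-(12), -(-13), -(1)) = (-12, 13, -1)
Step 3: (-12, 13, -1) -> (-(-1), -(-12), -(13)) = (1, 12, -13)

Answer: 1 12 -13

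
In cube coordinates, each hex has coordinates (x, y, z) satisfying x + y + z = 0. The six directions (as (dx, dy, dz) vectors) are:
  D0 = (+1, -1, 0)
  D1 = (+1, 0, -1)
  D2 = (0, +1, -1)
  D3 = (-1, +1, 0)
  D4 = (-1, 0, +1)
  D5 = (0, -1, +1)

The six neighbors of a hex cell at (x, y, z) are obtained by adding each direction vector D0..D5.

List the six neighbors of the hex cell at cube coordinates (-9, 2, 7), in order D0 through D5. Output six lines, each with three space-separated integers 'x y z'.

Center: (-9, 2, 7). Add each direction:
  D0: (-9, 2, 7) + (1, -1, 0) = (-8, 1, 7)
  D1: (-9, 2, 7) + (1, 0, -1) = (-8, 2, 6)
  D2: (-9, 2, 7) + (0, 1, -1) = (-9, 3, 6)
  D3: (-9, 2, 7) + (-1, 1, 0) = (-10, 3, 7)
  D4: (-9, 2, 7) + (-1, 0, 1) = (-10, 2, 8)
  D5: (-9, 2, 7) + (0, -1, 1) = (-9, 1, 8)

Answer: -8 1 7
-8 2 6
-9 3 6
-10 3 7
-10 2 8
-9 1 8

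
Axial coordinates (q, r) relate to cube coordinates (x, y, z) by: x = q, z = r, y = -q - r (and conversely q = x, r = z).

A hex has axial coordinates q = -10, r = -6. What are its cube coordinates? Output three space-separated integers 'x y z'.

x = q = -10
z = r = -6
y = -x - z = -(-10) - (-6) = 16

Answer: -10 16 -6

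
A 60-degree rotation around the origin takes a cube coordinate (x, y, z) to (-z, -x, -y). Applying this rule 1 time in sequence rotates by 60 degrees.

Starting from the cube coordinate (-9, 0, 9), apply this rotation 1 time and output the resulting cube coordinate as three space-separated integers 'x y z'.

Start: (-9, 0, 9)
Step 1: (-9, 0, 9) -> (-(9), -(-9), -(0)) = (-9, 9, 0)

Answer: -9 9 0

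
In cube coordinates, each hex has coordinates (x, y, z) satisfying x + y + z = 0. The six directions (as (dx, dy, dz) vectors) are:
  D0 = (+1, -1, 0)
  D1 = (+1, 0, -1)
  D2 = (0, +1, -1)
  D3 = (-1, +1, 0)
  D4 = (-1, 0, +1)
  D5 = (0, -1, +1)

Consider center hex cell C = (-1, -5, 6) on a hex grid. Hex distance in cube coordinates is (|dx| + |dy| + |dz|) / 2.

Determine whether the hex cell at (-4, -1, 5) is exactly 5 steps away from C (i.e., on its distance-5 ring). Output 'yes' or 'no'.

Answer: no

Derivation:
|px - cx| = |-4 - (-1)| = 3
|py - cy| = |-1 - (-5)| = 4
|pz - cz| = |5 - 6| = 1
distance = (3+4+1)/2 = 8/2 = 4
radius = 5; distance != radius -> no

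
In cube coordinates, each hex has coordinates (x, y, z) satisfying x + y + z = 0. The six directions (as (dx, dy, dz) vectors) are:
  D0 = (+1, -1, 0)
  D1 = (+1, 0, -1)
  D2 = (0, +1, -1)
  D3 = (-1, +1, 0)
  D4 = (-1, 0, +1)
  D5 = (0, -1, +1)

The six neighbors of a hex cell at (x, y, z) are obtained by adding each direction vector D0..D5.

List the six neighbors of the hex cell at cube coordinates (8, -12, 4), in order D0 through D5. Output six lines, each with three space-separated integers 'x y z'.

Center: (8, -12, 4). Add each direction:
  D0: (8, -12, 4) + (1, -1, 0) = (9, -13, 4)
  D1: (8, -12, 4) + (1, 0, -1) = (9, -12, 3)
  D2: (8, -12, 4) + (0, 1, -1) = (8, -11, 3)
  D3: (8, -12, 4) + (-1, 1, 0) = (7, -11, 4)
  D4: (8, -12, 4) + (-1, 0, 1) = (7, -12, 5)
  D5: (8, -12, 4) + (0, -1, 1) = (8, -13, 5)

Answer: 9 -13 4
9 -12 3
8 -11 3
7 -11 4
7 -12 5
8 -13 5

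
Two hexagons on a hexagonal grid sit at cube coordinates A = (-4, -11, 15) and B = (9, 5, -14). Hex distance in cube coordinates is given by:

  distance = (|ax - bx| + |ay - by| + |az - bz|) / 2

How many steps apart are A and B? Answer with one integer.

Answer: 29

Derivation:
|ax - bx| = |-4 - 9| = 13
|ay - by| = |-11 - 5| = 16
|az - bz| = |15 - (-14)| = 29
distance = (13 + 16 + 29) / 2 = 58 / 2 = 29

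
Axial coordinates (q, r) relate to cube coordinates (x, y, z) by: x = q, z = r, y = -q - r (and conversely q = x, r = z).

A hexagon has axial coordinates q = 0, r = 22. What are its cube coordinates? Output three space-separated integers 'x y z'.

Answer: 0 -22 22

Derivation:
x = q = 0
z = r = 22
y = -x - z = -(0) - (22) = -22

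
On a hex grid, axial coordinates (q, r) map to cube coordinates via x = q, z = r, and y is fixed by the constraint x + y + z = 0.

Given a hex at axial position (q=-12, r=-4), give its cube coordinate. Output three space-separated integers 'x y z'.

x = q = -12
z = r = -4
y = -x - z = -(-12) - (-4) = 16

Answer: -12 16 -4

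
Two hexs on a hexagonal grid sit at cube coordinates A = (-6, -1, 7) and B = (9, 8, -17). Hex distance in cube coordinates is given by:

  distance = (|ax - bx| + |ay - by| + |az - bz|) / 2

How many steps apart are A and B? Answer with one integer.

Answer: 24

Derivation:
|ax - bx| = |-6 - 9| = 15
|ay - by| = |-1 - 8| = 9
|az - bz| = |7 - (-17)| = 24
distance = (15 + 9 + 24) / 2 = 48 / 2 = 24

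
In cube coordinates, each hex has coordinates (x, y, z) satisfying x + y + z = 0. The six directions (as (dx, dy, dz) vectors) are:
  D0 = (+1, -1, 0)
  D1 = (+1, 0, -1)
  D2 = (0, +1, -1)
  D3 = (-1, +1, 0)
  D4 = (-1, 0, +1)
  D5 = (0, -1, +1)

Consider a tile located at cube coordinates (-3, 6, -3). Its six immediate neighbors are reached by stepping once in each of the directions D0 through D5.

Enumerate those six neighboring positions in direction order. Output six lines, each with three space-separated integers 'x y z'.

Answer: -2 5 -3
-2 6 -4
-3 7 -4
-4 7 -3
-4 6 -2
-3 5 -2

Derivation:
Center: (-3, 6, -3). Add each direction:
  D0: (-3, 6, -3) + (1, -1, 0) = (-2, 5, -3)
  D1: (-3, 6, -3) + (1, 0, -1) = (-2, 6, -4)
  D2: (-3, 6, -3) + (0, 1, -1) = (-3, 7, -4)
  D3: (-3, 6, -3) + (-1, 1, 0) = (-4, 7, -3)
  D4: (-3, 6, -3) + (-1, 0, 1) = (-4, 6, -2)
  D5: (-3, 6, -3) + (0, -1, 1) = (-3, 5, -2)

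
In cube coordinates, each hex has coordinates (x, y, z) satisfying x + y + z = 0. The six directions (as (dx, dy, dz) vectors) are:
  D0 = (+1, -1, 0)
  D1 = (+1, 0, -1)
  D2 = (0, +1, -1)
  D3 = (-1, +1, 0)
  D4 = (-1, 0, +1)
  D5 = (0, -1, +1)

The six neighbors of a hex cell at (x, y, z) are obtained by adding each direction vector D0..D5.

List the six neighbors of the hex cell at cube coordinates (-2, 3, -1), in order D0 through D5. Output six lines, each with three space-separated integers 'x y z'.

Answer: -1 2 -1
-1 3 -2
-2 4 -2
-3 4 -1
-3 3 0
-2 2 0

Derivation:
Center: (-2, 3, -1). Add each direction:
  D0: (-2, 3, -1) + (1, -1, 0) = (-1, 2, -1)
  D1: (-2, 3, -1) + (1, 0, -1) = (-1, 3, -2)
  D2: (-2, 3, -1) + (0, 1, -1) = (-2, 4, -2)
  D3: (-2, 3, -1) + (-1, 1, 0) = (-3, 4, -1)
  D4: (-2, 3, -1) + (-1, 0, 1) = (-3, 3, 0)
  D5: (-2, 3, -1) + (0, -1, 1) = (-2, 2, 0)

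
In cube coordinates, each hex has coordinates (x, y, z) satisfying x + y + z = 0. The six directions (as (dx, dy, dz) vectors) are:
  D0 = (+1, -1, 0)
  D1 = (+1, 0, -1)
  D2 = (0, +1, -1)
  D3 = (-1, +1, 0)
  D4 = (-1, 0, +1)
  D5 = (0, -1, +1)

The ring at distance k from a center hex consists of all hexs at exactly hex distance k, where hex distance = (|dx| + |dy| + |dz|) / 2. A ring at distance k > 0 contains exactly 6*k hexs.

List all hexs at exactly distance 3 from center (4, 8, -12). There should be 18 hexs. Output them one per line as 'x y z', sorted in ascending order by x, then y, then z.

Walk ring at distance 3 from (4, 8, -12):
Start at center + D4*3 = (1, 8, -9)
  hex 0: (1, 8, -9)
  hex 1: (2, 7, -9)
  hex 2: (3, 6, -9)
  hex 3: (4, 5, -9)
  hex 4: (5, 5, -10)
  hex 5: (6, 5, -11)
  hex 6: (7, 5, -12)
  hex 7: (7, 6, -13)
  hex 8: (7, 7, -14)
  hex 9: (7, 8, -15)
  hex 10: (6, 9, -15)
  hex 11: (5, 10, -15)
  hex 12: (4, 11, -15)
  hex 13: (3, 11, -14)
  hex 14: (2, 11, -13)
  hex 15: (1, 11, -12)
  hex 16: (1, 10, -11)
  hex 17: (1, 9, -10)
Sorted: 18 hexes.

Answer: 1 8 -9
1 9 -10
1 10 -11
1 11 -12
2 7 -9
2 11 -13
3 6 -9
3 11 -14
4 5 -9
4 11 -15
5 5 -10
5 10 -15
6 5 -11
6 9 -15
7 5 -12
7 6 -13
7 7 -14
7 8 -15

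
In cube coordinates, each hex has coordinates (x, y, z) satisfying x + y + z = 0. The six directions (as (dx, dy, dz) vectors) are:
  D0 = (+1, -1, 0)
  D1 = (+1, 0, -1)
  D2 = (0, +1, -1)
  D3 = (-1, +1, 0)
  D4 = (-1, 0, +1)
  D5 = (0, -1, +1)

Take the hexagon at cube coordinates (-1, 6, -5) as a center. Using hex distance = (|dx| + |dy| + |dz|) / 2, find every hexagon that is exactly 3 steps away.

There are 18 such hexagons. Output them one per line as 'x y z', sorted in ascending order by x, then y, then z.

Answer: -4 6 -2
-4 7 -3
-4 8 -4
-4 9 -5
-3 5 -2
-3 9 -6
-2 4 -2
-2 9 -7
-1 3 -2
-1 9 -8
0 3 -3
0 8 -8
1 3 -4
1 7 -8
2 3 -5
2 4 -6
2 5 -7
2 6 -8

Derivation:
Walk ring at distance 3 from (-1, 6, -5):
Start at center + D4*3 = (-4, 6, -2)
  hex 0: (-4, 6, -2)
  hex 1: (-3, 5, -2)
  hex 2: (-2, 4, -2)
  hex 3: (-1, 3, -2)
  hex 4: (0, 3, -3)
  hex 5: (1, 3, -4)
  hex 6: (2, 3, -5)
  hex 7: (2, 4, -6)
  hex 8: (2, 5, -7)
  hex 9: (2, 6, -8)
  hex 10: (1, 7, -8)
  hex 11: (0, 8, -8)
  hex 12: (-1, 9, -8)
  hex 13: (-2, 9, -7)
  hex 14: (-3, 9, -6)
  hex 15: (-4, 9, -5)
  hex 16: (-4, 8, -4)
  hex 17: (-4, 7, -3)
Sorted: 18 hexes.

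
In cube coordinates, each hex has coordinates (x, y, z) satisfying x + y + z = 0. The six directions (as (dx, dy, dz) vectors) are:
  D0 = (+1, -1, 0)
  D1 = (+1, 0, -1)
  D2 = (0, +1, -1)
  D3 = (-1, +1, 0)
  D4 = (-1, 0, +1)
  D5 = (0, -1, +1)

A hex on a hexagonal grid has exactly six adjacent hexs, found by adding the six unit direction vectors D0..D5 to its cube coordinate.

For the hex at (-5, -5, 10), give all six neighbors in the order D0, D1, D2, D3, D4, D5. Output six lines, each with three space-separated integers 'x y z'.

Answer: -4 -6 10
-4 -5 9
-5 -4 9
-6 -4 10
-6 -5 11
-5 -6 11

Derivation:
Center: (-5, -5, 10). Add each direction:
  D0: (-5, -5, 10) + (1, -1, 0) = (-4, -6, 10)
  D1: (-5, -5, 10) + (1, 0, -1) = (-4, -5, 9)
  D2: (-5, -5, 10) + (0, 1, -1) = (-5, -4, 9)
  D3: (-5, -5, 10) + (-1, 1, 0) = (-6, -4, 10)
  D4: (-5, -5, 10) + (-1, 0, 1) = (-6, -5, 11)
  D5: (-5, -5, 10) + (0, -1, 1) = (-5, -6, 11)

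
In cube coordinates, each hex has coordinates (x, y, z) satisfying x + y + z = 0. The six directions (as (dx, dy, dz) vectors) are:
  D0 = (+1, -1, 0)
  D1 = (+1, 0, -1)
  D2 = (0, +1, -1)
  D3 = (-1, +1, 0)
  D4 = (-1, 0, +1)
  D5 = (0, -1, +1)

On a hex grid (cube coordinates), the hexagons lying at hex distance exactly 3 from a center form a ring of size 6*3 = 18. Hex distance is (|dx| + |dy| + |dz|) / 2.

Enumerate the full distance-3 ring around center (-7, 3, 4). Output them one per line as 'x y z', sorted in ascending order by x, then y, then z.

Walk ring at distance 3 from (-7, 3, 4):
Start at center + D4*3 = (-10, 3, 7)
  hex 0: (-10, 3, 7)
  hex 1: (-9, 2, 7)
  hex 2: (-8, 1, 7)
  hex 3: (-7, 0, 7)
  hex 4: (-6, 0, 6)
  hex 5: (-5, 0, 5)
  hex 6: (-4, 0, 4)
  hex 7: (-4, 1, 3)
  hex 8: (-4, 2, 2)
  hex 9: (-4, 3, 1)
  hex 10: (-5, 4, 1)
  hex 11: (-6, 5, 1)
  hex 12: (-7, 6, 1)
  hex 13: (-8, 6, 2)
  hex 14: (-9, 6, 3)
  hex 15: (-10, 6, 4)
  hex 16: (-10, 5, 5)
  hex 17: (-10, 4, 6)
Sorted: 18 hexes.

Answer: -10 3 7
-10 4 6
-10 5 5
-10 6 4
-9 2 7
-9 6 3
-8 1 7
-8 6 2
-7 0 7
-7 6 1
-6 0 6
-6 5 1
-5 0 5
-5 4 1
-4 0 4
-4 1 3
-4 2 2
-4 3 1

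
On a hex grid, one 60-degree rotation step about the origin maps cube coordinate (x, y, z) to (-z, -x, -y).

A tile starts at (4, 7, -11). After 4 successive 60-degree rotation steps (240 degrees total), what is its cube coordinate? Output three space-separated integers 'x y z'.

Start: (4, 7, -11)
Step 1: (4, 7, -11) -> (-(-11), -(4), -(7)) = (11, -4, -7)
Step 2: (11, -4, -7) -> (-(-7), -(11), -(-4)) = (7, -11, 4)
Step 3: (7, -11, 4) -> (-(4), -(7), -(-11)) = (-4, -7, 11)
Step 4: (-4, -7, 11) -> (-(11), -(-4), -(-7)) = (-11, 4, 7)

Answer: -11 4 7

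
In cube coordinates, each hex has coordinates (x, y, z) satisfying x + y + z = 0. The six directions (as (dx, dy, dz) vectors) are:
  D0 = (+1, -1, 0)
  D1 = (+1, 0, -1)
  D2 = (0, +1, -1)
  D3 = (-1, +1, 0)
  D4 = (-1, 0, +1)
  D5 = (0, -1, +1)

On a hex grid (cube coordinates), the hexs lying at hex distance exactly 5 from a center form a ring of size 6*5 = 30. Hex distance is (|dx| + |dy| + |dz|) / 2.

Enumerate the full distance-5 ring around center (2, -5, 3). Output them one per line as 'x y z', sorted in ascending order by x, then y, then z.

Answer: -3 -5 8
-3 -4 7
-3 -3 6
-3 -2 5
-3 -1 4
-3 0 3
-2 -6 8
-2 0 2
-1 -7 8
-1 0 1
0 -8 8
0 0 0
1 -9 8
1 0 -1
2 -10 8
2 0 -2
3 -10 7
3 -1 -2
4 -10 6
4 -2 -2
5 -10 5
5 -3 -2
6 -10 4
6 -4 -2
7 -10 3
7 -9 2
7 -8 1
7 -7 0
7 -6 -1
7 -5 -2

Derivation:
Walk ring at distance 5 from (2, -5, 3):
Start at center + D4*5 = (-3, -5, 8)
  hex 0: (-3, -5, 8)
  hex 1: (-2, -6, 8)
  hex 2: (-1, -7, 8)
  hex 3: (0, -8, 8)
  hex 4: (1, -9, 8)
  hex 5: (2, -10, 8)
  hex 6: (3, -10, 7)
  hex 7: (4, -10, 6)
  hex 8: (5, -10, 5)
  hex 9: (6, -10, 4)
  hex 10: (7, -10, 3)
  hex 11: (7, -9, 2)
  hex 12: (7, -8, 1)
  hex 13: (7, -7, 0)
  hex 14: (7, -6, -1)
  hex 15: (7, -5, -2)
  hex 16: (6, -4, -2)
  hex 17: (5, -3, -2)
  hex 18: (4, -2, -2)
  hex 19: (3, -1, -2)
  hex 20: (2, 0, -2)
  hex 21: (1, 0, -1)
  hex 22: (0, 0, 0)
  hex 23: (-1, 0, 1)
  hex 24: (-2, 0, 2)
  hex 25: (-3, 0, 3)
  hex 26: (-3, -1, 4)
  hex 27: (-3, -2, 5)
  hex 28: (-3, -3, 6)
  hex 29: (-3, -4, 7)
Sorted: 30 hexes.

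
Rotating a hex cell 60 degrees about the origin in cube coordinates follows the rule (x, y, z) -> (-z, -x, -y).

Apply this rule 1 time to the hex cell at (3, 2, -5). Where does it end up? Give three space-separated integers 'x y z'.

Answer: 5 -3 -2

Derivation:
Start: (3, 2, -5)
Step 1: (3, 2, -5) -> (-(-5), -(3), -(2)) = (5, -3, -2)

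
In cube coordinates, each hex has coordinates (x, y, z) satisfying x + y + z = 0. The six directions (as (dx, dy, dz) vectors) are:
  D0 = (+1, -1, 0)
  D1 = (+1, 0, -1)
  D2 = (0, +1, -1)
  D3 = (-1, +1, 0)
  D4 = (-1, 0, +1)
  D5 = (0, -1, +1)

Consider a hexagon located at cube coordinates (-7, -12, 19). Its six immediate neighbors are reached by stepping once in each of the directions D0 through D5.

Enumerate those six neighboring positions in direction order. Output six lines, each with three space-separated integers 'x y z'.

Answer: -6 -13 19
-6 -12 18
-7 -11 18
-8 -11 19
-8 -12 20
-7 -13 20

Derivation:
Center: (-7, -12, 19). Add each direction:
  D0: (-7, -12, 19) + (1, -1, 0) = (-6, -13, 19)
  D1: (-7, -12, 19) + (1, 0, -1) = (-6, -12, 18)
  D2: (-7, -12, 19) + (0, 1, -1) = (-7, -11, 18)
  D3: (-7, -12, 19) + (-1, 1, 0) = (-8, -11, 19)
  D4: (-7, -12, 19) + (-1, 0, 1) = (-8, -12, 20)
  D5: (-7, -12, 19) + (0, -1, 1) = (-7, -13, 20)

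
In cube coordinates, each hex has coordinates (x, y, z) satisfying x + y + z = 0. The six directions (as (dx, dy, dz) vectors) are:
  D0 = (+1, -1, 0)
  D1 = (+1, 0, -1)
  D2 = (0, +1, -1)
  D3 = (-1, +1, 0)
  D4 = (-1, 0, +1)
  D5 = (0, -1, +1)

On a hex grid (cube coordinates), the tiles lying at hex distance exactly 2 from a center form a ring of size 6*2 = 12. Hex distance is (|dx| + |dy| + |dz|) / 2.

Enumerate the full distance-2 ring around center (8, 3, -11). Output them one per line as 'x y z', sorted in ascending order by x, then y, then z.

Walk ring at distance 2 from (8, 3, -11):
Start at center + D4*2 = (6, 3, -9)
  hex 0: (6, 3, -9)
  hex 1: (7, 2, -9)
  hex 2: (8, 1, -9)
  hex 3: (9, 1, -10)
  hex 4: (10, 1, -11)
  hex 5: (10, 2, -12)
  hex 6: (10, 3, -13)
  hex 7: (9, 4, -13)
  hex 8: (8, 5, -13)
  hex 9: (7, 5, -12)
  hex 10: (6, 5, -11)
  hex 11: (6, 4, -10)
Sorted: 12 hexes.

Answer: 6 3 -9
6 4 -10
6 5 -11
7 2 -9
7 5 -12
8 1 -9
8 5 -13
9 1 -10
9 4 -13
10 1 -11
10 2 -12
10 3 -13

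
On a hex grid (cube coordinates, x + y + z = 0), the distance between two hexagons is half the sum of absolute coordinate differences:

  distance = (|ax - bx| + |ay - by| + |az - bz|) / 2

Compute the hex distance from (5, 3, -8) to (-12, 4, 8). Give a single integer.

Answer: 17

Derivation:
|ax - bx| = |5 - (-12)| = 17
|ay - by| = |3 - 4| = 1
|az - bz| = |-8 - 8| = 16
distance = (17 + 1 + 16) / 2 = 34 / 2 = 17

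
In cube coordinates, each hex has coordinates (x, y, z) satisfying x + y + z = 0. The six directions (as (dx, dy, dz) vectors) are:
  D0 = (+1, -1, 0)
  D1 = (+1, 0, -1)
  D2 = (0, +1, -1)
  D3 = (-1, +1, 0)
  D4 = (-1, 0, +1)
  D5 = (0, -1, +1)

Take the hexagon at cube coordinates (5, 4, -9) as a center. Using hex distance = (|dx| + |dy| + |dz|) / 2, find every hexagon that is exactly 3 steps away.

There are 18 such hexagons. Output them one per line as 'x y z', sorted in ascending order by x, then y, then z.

Walk ring at distance 3 from (5, 4, -9):
Start at center + D4*3 = (2, 4, -6)
  hex 0: (2, 4, -6)
  hex 1: (3, 3, -6)
  hex 2: (4, 2, -6)
  hex 3: (5, 1, -6)
  hex 4: (6, 1, -7)
  hex 5: (7, 1, -8)
  hex 6: (8, 1, -9)
  hex 7: (8, 2, -10)
  hex 8: (8, 3, -11)
  hex 9: (8, 4, -12)
  hex 10: (7, 5, -12)
  hex 11: (6, 6, -12)
  hex 12: (5, 7, -12)
  hex 13: (4, 7, -11)
  hex 14: (3, 7, -10)
  hex 15: (2, 7, -9)
  hex 16: (2, 6, -8)
  hex 17: (2, 5, -7)
Sorted: 18 hexes.

Answer: 2 4 -6
2 5 -7
2 6 -8
2 7 -9
3 3 -6
3 7 -10
4 2 -6
4 7 -11
5 1 -6
5 7 -12
6 1 -7
6 6 -12
7 1 -8
7 5 -12
8 1 -9
8 2 -10
8 3 -11
8 4 -12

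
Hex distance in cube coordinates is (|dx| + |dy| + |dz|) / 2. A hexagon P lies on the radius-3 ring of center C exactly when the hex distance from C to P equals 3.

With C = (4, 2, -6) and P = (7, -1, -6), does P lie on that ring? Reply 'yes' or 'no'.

Answer: yes

Derivation:
|px - cx| = |7 - 4| = 3
|py - cy| = |-1 - 2| = 3
|pz - cz| = |-6 - (-6)| = 0
distance = (3+3+0)/2 = 6/2 = 3
radius = 3; distance == radius -> yes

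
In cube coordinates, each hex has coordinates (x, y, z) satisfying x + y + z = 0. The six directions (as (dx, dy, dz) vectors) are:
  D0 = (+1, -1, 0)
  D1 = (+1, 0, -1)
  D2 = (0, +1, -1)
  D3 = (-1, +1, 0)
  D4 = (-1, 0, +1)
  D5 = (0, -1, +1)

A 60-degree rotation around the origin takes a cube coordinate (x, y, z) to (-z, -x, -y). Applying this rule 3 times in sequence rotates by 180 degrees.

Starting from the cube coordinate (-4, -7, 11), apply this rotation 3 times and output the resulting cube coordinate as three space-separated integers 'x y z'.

Answer: 4 7 -11

Derivation:
Start: (-4, -7, 11)
Step 1: (-4, -7, 11) -> (-(11), -(-4), -(-7)) = (-11, 4, 7)
Step 2: (-11, 4, 7) -> (-(7), -(-11), -(4)) = (-7, 11, -4)
Step 3: (-7, 11, -4) -> (-(-4), -(-7), -(11)) = (4, 7, -11)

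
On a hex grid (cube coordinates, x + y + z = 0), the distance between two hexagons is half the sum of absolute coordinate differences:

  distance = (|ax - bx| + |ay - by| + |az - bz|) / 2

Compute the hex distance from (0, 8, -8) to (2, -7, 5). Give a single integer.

|ax - bx| = |0 - 2| = 2
|ay - by| = |8 - (-7)| = 15
|az - bz| = |-8 - 5| = 13
distance = (2 + 15 + 13) / 2 = 30 / 2 = 15

Answer: 15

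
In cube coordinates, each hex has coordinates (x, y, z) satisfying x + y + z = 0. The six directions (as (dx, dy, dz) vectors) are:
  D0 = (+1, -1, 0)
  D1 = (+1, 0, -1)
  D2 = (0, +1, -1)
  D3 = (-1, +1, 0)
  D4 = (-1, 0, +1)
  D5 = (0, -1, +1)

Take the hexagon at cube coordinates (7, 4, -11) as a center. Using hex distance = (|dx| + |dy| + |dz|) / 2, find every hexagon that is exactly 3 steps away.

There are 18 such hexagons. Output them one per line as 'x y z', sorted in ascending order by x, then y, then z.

Answer: 4 4 -8
4 5 -9
4 6 -10
4 7 -11
5 3 -8
5 7 -12
6 2 -8
6 7 -13
7 1 -8
7 7 -14
8 1 -9
8 6 -14
9 1 -10
9 5 -14
10 1 -11
10 2 -12
10 3 -13
10 4 -14

Derivation:
Walk ring at distance 3 from (7, 4, -11):
Start at center + D4*3 = (4, 4, -8)
  hex 0: (4, 4, -8)
  hex 1: (5, 3, -8)
  hex 2: (6, 2, -8)
  hex 3: (7, 1, -8)
  hex 4: (8, 1, -9)
  hex 5: (9, 1, -10)
  hex 6: (10, 1, -11)
  hex 7: (10, 2, -12)
  hex 8: (10, 3, -13)
  hex 9: (10, 4, -14)
  hex 10: (9, 5, -14)
  hex 11: (8, 6, -14)
  hex 12: (7, 7, -14)
  hex 13: (6, 7, -13)
  hex 14: (5, 7, -12)
  hex 15: (4, 7, -11)
  hex 16: (4, 6, -10)
  hex 17: (4, 5, -9)
Sorted: 18 hexes.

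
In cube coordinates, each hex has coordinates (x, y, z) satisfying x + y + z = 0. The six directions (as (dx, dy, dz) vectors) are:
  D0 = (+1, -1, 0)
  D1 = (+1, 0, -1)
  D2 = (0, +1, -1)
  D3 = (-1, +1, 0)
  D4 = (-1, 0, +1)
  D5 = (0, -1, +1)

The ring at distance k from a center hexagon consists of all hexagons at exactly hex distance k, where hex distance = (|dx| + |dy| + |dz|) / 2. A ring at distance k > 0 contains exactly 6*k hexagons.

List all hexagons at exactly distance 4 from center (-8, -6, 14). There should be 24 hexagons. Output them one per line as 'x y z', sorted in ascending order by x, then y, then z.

Answer: -12 -6 18
-12 -5 17
-12 -4 16
-12 -3 15
-12 -2 14
-11 -7 18
-11 -2 13
-10 -8 18
-10 -2 12
-9 -9 18
-9 -2 11
-8 -10 18
-8 -2 10
-7 -10 17
-7 -3 10
-6 -10 16
-6 -4 10
-5 -10 15
-5 -5 10
-4 -10 14
-4 -9 13
-4 -8 12
-4 -7 11
-4 -6 10

Derivation:
Walk ring at distance 4 from (-8, -6, 14):
Start at center + D4*4 = (-12, -6, 18)
  hex 0: (-12, -6, 18)
  hex 1: (-11, -7, 18)
  hex 2: (-10, -8, 18)
  hex 3: (-9, -9, 18)
  hex 4: (-8, -10, 18)
  hex 5: (-7, -10, 17)
  hex 6: (-6, -10, 16)
  hex 7: (-5, -10, 15)
  hex 8: (-4, -10, 14)
  hex 9: (-4, -9, 13)
  hex 10: (-4, -8, 12)
  hex 11: (-4, -7, 11)
  hex 12: (-4, -6, 10)
  hex 13: (-5, -5, 10)
  hex 14: (-6, -4, 10)
  hex 15: (-7, -3, 10)
  hex 16: (-8, -2, 10)
  hex 17: (-9, -2, 11)
  hex 18: (-10, -2, 12)
  hex 19: (-11, -2, 13)
  hex 20: (-12, -2, 14)
  hex 21: (-12, -3, 15)
  hex 22: (-12, -4, 16)
  hex 23: (-12, -5, 17)
Sorted: 24 hexes.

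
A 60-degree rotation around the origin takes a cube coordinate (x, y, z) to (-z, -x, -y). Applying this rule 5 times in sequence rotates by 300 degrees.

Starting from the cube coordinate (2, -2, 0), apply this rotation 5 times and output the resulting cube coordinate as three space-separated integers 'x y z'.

Start: (2, -2, 0)
Step 1: (2, -2, 0) -> (-(0), -(2), -(-2)) = (0, -2, 2)
Step 2: (0, -2, 2) -> (-(2), -(0), -(-2)) = (-2, 0, 2)
Step 3: (-2, 0, 2) -> (-(2), -(-2), -(0)) = (-2, 2, 0)
Step 4: (-2, 2, 0) -> (-(0), -(-2), -(2)) = (0, 2, -2)
Step 5: (0, 2, -2) -> (-(-2), -(0), -(2)) = (2, 0, -2)

Answer: 2 0 -2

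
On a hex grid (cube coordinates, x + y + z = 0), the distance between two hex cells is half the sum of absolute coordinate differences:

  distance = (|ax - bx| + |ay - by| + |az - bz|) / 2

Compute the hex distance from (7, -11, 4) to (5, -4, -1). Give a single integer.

Answer: 7

Derivation:
|ax - bx| = |7 - 5| = 2
|ay - by| = |-11 - (-4)| = 7
|az - bz| = |4 - (-1)| = 5
distance = (2 + 7 + 5) / 2 = 14 / 2 = 7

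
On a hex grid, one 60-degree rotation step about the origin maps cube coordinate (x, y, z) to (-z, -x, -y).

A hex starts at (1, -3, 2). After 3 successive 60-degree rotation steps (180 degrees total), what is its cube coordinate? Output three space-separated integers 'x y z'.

Start: (1, -3, 2)
Step 1: (1, -3, 2) -> (-(2), -(1), -(-3)) = (-2, -1, 3)
Step 2: (-2, -1, 3) -> (-(3), -(-2), -(-1)) = (-3, 2, 1)
Step 3: (-3, 2, 1) -> (-(1), -(-3), -(2)) = (-1, 3, -2)

Answer: -1 3 -2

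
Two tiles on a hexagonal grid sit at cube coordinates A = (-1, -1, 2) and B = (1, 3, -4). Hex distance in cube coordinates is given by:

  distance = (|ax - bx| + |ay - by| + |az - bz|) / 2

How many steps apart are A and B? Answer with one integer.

|ax - bx| = |-1 - 1| = 2
|ay - by| = |-1 - 3| = 4
|az - bz| = |2 - (-4)| = 6
distance = (2 + 4 + 6) / 2 = 12 / 2 = 6

Answer: 6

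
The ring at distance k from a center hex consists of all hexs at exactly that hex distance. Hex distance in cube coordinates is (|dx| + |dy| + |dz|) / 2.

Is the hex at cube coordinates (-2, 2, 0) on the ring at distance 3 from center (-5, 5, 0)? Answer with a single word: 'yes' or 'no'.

Answer: yes

Derivation:
|px - cx| = |-2 - (-5)| = 3
|py - cy| = |2 - 5| = 3
|pz - cz| = |0 - 0| = 0
distance = (3+3+0)/2 = 6/2 = 3
radius = 3; distance == radius -> yes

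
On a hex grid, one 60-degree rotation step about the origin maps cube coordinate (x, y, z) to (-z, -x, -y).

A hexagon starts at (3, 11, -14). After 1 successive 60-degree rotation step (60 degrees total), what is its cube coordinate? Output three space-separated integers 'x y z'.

Answer: 14 -3 -11

Derivation:
Start: (3, 11, -14)
Step 1: (3, 11, -14) -> (-(-14), -(3), -(11)) = (14, -3, -11)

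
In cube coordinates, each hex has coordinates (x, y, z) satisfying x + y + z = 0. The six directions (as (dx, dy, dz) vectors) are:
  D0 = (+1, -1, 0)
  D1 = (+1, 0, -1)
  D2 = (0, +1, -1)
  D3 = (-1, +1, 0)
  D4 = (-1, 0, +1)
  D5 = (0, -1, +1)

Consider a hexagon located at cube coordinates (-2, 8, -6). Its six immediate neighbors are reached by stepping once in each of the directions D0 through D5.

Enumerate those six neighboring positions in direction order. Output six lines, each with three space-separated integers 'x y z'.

Answer: -1 7 -6
-1 8 -7
-2 9 -7
-3 9 -6
-3 8 -5
-2 7 -5

Derivation:
Center: (-2, 8, -6). Add each direction:
  D0: (-2, 8, -6) + (1, -1, 0) = (-1, 7, -6)
  D1: (-2, 8, -6) + (1, 0, -1) = (-1, 8, -7)
  D2: (-2, 8, -6) + (0, 1, -1) = (-2, 9, -7)
  D3: (-2, 8, -6) + (-1, 1, 0) = (-3, 9, -6)
  D4: (-2, 8, -6) + (-1, 0, 1) = (-3, 8, -5)
  D5: (-2, 8, -6) + (0, -1, 1) = (-2, 7, -5)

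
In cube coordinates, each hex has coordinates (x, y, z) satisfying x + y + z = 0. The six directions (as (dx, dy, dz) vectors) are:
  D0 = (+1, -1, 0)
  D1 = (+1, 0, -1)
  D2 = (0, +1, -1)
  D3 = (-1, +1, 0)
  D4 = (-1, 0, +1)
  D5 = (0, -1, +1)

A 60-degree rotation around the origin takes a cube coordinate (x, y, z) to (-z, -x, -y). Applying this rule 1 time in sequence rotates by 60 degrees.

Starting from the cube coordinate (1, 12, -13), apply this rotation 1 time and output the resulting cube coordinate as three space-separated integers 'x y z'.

Answer: 13 -1 -12

Derivation:
Start: (1, 12, -13)
Step 1: (1, 12, -13) -> (-(-13), -(1), -(12)) = (13, -1, -12)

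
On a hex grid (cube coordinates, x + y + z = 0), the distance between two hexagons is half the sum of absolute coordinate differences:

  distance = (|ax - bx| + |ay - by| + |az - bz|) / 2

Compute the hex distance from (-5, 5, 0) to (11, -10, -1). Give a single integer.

|ax - bx| = |-5 - 11| = 16
|ay - by| = |5 - (-10)| = 15
|az - bz| = |0 - (-1)| = 1
distance = (16 + 15 + 1) / 2 = 32 / 2 = 16

Answer: 16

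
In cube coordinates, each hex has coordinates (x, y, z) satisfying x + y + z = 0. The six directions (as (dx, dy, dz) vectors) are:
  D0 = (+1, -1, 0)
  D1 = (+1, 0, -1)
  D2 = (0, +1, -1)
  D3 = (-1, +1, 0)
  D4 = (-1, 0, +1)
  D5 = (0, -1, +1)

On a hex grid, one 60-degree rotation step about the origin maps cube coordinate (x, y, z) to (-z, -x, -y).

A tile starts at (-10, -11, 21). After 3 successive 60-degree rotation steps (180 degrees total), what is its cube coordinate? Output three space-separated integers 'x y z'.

Start: (-10, -11, 21)
Step 1: (-10, -11, 21) -> (-(21), -(-10), -(-11)) = (-21, 10, 11)
Step 2: (-21, 10, 11) -> (-(11), -(-21), -(10)) = (-11, 21, -10)
Step 3: (-11, 21, -10) -> (-(-10), -(-11), -(21)) = (10, 11, -21)

Answer: 10 11 -21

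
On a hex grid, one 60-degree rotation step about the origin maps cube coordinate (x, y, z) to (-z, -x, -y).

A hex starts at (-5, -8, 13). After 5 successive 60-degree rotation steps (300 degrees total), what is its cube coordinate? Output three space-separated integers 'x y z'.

Start: (-5, -8, 13)
Step 1: (-5, -8, 13) -> (-(13), -(-5), -(-8)) = (-13, 5, 8)
Step 2: (-13, 5, 8) -> (-(8), -(-13), -(5)) = (-8, 13, -5)
Step 3: (-8, 13, -5) -> (-(-5), -(-8), -(13)) = (5, 8, -13)
Step 4: (5, 8, -13) -> (-(-13), -(5), -(8)) = (13, -5, -8)
Step 5: (13, -5, -8) -> (-(-8), -(13), -(-5)) = (8, -13, 5)

Answer: 8 -13 5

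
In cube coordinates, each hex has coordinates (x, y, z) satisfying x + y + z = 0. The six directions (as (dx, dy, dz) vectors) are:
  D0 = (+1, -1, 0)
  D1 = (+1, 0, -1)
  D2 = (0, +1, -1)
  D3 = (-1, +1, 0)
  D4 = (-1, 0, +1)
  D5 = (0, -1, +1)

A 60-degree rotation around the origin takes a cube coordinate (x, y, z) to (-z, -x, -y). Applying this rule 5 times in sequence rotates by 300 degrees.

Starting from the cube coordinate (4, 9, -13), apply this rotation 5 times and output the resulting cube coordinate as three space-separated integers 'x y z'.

Answer: -9 13 -4

Derivation:
Start: (4, 9, -13)
Step 1: (4, 9, -13) -> (-(-13), -(4), -(9)) = (13, -4, -9)
Step 2: (13, -4, -9) -> (-(-9), -(13), -(-4)) = (9, -13, 4)
Step 3: (9, -13, 4) -> (-(4), -(9), -(-13)) = (-4, -9, 13)
Step 4: (-4, -9, 13) -> (-(13), -(-4), -(-9)) = (-13, 4, 9)
Step 5: (-13, 4, 9) -> (-(9), -(-13), -(4)) = (-9, 13, -4)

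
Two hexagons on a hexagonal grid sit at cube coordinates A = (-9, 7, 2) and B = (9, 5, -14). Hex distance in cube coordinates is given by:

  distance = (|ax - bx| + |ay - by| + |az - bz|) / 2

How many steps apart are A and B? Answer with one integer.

Answer: 18

Derivation:
|ax - bx| = |-9 - 9| = 18
|ay - by| = |7 - 5| = 2
|az - bz| = |2 - (-14)| = 16
distance = (18 + 2 + 16) / 2 = 36 / 2 = 18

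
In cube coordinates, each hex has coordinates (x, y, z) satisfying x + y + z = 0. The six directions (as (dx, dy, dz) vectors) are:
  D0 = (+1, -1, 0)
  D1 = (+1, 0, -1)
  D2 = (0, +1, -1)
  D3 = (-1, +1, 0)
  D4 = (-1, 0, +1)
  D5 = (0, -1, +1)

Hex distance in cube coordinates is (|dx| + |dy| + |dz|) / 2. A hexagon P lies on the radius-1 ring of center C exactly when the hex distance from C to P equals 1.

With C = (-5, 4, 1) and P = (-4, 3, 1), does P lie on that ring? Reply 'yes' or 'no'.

Answer: yes

Derivation:
|px - cx| = |-4 - (-5)| = 1
|py - cy| = |3 - 4| = 1
|pz - cz| = |1 - 1| = 0
distance = (1+1+0)/2 = 2/2 = 1
radius = 1; distance == radius -> yes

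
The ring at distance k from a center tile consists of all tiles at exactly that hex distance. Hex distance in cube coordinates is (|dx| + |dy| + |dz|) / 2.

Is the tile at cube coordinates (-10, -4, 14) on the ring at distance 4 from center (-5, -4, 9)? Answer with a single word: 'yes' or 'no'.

|px - cx| = |-10 - (-5)| = 5
|py - cy| = |-4 - (-4)| = 0
|pz - cz| = |14 - 9| = 5
distance = (5+0+5)/2 = 10/2 = 5
radius = 4; distance != radius -> no

Answer: no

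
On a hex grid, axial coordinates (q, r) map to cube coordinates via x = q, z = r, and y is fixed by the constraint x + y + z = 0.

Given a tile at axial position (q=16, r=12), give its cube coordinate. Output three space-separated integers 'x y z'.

x = q = 16
z = r = 12
y = -x - z = -(16) - (12) = -28

Answer: 16 -28 12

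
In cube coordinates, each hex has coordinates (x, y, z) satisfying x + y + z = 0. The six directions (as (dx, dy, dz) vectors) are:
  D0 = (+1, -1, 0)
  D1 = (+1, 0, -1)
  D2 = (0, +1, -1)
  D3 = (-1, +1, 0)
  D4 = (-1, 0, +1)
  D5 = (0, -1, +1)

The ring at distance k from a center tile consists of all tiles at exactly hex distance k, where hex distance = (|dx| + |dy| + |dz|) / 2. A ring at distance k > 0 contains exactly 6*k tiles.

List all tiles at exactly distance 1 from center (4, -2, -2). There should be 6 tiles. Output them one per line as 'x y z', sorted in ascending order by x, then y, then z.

Walk ring at distance 1 from (4, -2, -2):
Start at center + D4*1 = (3, -2, -1)
  hex 0: (3, -2, -1)
  hex 1: (4, -3, -1)
  hex 2: (5, -3, -2)
  hex 3: (5, -2, -3)
  hex 4: (4, -1, -3)
  hex 5: (3, -1, -2)
Sorted: 6 hexes.

Answer: 3 -2 -1
3 -1 -2
4 -3 -1
4 -1 -3
5 -3 -2
5 -2 -3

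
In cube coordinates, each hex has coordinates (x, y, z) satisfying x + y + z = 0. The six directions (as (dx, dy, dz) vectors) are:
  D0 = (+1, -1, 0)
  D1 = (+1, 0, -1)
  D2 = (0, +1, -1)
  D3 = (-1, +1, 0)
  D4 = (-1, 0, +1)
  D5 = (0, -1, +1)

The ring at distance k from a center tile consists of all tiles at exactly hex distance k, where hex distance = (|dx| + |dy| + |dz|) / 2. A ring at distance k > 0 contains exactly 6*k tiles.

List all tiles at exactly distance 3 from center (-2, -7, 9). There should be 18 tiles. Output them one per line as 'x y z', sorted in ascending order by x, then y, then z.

Walk ring at distance 3 from (-2, -7, 9):
Start at center + D4*3 = (-5, -7, 12)
  hex 0: (-5, -7, 12)
  hex 1: (-4, -8, 12)
  hex 2: (-3, -9, 12)
  hex 3: (-2, -10, 12)
  hex 4: (-1, -10, 11)
  hex 5: (0, -10, 10)
  hex 6: (1, -10, 9)
  hex 7: (1, -9, 8)
  hex 8: (1, -8, 7)
  hex 9: (1, -7, 6)
  hex 10: (0, -6, 6)
  hex 11: (-1, -5, 6)
  hex 12: (-2, -4, 6)
  hex 13: (-3, -4, 7)
  hex 14: (-4, -4, 8)
  hex 15: (-5, -4, 9)
  hex 16: (-5, -5, 10)
  hex 17: (-5, -6, 11)
Sorted: 18 hexes.

Answer: -5 -7 12
-5 -6 11
-5 -5 10
-5 -4 9
-4 -8 12
-4 -4 8
-3 -9 12
-3 -4 7
-2 -10 12
-2 -4 6
-1 -10 11
-1 -5 6
0 -10 10
0 -6 6
1 -10 9
1 -9 8
1 -8 7
1 -7 6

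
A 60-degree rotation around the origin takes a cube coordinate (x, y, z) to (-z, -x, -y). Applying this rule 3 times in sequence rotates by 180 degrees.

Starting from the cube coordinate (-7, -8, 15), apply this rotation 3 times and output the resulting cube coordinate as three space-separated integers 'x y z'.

Answer: 7 8 -15

Derivation:
Start: (-7, -8, 15)
Step 1: (-7, -8, 15) -> (-(15), -(-7), -(-8)) = (-15, 7, 8)
Step 2: (-15, 7, 8) -> (-(8), -(-15), -(7)) = (-8, 15, -7)
Step 3: (-8, 15, -7) -> (-(-7), -(-8), -(15)) = (7, 8, -15)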